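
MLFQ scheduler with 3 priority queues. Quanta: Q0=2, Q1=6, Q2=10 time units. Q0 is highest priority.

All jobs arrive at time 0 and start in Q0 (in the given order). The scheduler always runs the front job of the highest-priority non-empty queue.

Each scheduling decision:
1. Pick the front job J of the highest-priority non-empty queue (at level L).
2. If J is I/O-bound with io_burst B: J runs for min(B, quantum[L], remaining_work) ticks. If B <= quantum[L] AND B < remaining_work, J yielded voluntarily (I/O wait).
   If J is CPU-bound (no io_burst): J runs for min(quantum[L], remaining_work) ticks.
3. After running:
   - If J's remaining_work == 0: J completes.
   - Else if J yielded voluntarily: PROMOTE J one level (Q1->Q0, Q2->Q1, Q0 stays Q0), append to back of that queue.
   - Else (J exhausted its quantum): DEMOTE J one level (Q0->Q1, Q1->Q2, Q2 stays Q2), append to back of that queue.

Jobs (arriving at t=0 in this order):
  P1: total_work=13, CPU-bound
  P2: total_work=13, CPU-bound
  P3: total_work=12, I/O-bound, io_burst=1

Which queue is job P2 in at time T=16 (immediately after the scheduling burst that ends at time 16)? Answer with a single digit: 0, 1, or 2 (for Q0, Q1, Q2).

Answer: 1

Derivation:
t=0-2: P1@Q0 runs 2, rem=11, quantum used, demote→Q1. Q0=[P2,P3] Q1=[P1] Q2=[]
t=2-4: P2@Q0 runs 2, rem=11, quantum used, demote→Q1. Q0=[P3] Q1=[P1,P2] Q2=[]
t=4-5: P3@Q0 runs 1, rem=11, I/O yield, promote→Q0. Q0=[P3] Q1=[P1,P2] Q2=[]
t=5-6: P3@Q0 runs 1, rem=10, I/O yield, promote→Q0. Q0=[P3] Q1=[P1,P2] Q2=[]
t=6-7: P3@Q0 runs 1, rem=9, I/O yield, promote→Q0. Q0=[P3] Q1=[P1,P2] Q2=[]
t=7-8: P3@Q0 runs 1, rem=8, I/O yield, promote→Q0. Q0=[P3] Q1=[P1,P2] Q2=[]
t=8-9: P3@Q0 runs 1, rem=7, I/O yield, promote→Q0. Q0=[P3] Q1=[P1,P2] Q2=[]
t=9-10: P3@Q0 runs 1, rem=6, I/O yield, promote→Q0. Q0=[P3] Q1=[P1,P2] Q2=[]
t=10-11: P3@Q0 runs 1, rem=5, I/O yield, promote→Q0. Q0=[P3] Q1=[P1,P2] Q2=[]
t=11-12: P3@Q0 runs 1, rem=4, I/O yield, promote→Q0. Q0=[P3] Q1=[P1,P2] Q2=[]
t=12-13: P3@Q0 runs 1, rem=3, I/O yield, promote→Q0. Q0=[P3] Q1=[P1,P2] Q2=[]
t=13-14: P3@Q0 runs 1, rem=2, I/O yield, promote→Q0. Q0=[P3] Q1=[P1,P2] Q2=[]
t=14-15: P3@Q0 runs 1, rem=1, I/O yield, promote→Q0. Q0=[P3] Q1=[P1,P2] Q2=[]
t=15-16: P3@Q0 runs 1, rem=0, completes. Q0=[] Q1=[P1,P2] Q2=[]
t=16-22: P1@Q1 runs 6, rem=5, quantum used, demote→Q2. Q0=[] Q1=[P2] Q2=[P1]
t=22-28: P2@Q1 runs 6, rem=5, quantum used, demote→Q2. Q0=[] Q1=[] Q2=[P1,P2]
t=28-33: P1@Q2 runs 5, rem=0, completes. Q0=[] Q1=[] Q2=[P2]
t=33-38: P2@Q2 runs 5, rem=0, completes. Q0=[] Q1=[] Q2=[]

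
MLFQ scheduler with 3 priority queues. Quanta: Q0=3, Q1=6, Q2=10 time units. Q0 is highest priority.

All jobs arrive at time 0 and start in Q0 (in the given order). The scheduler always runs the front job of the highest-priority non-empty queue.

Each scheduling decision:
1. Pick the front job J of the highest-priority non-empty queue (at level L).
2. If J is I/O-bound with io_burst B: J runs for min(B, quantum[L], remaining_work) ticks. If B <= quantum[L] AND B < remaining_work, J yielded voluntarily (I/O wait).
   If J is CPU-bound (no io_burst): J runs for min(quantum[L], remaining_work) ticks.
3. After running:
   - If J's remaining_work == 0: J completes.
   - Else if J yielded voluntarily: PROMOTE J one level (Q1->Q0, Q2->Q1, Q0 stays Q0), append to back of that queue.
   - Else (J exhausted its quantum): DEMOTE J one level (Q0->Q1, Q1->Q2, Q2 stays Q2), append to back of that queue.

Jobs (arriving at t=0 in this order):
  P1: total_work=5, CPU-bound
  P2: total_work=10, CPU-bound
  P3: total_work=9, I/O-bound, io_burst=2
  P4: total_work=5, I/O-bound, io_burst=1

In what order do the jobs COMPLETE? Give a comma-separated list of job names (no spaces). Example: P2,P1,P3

t=0-3: P1@Q0 runs 3, rem=2, quantum used, demote→Q1. Q0=[P2,P3,P4] Q1=[P1] Q2=[]
t=3-6: P2@Q0 runs 3, rem=7, quantum used, demote→Q1. Q0=[P3,P4] Q1=[P1,P2] Q2=[]
t=6-8: P3@Q0 runs 2, rem=7, I/O yield, promote→Q0. Q0=[P4,P3] Q1=[P1,P2] Q2=[]
t=8-9: P4@Q0 runs 1, rem=4, I/O yield, promote→Q0. Q0=[P3,P4] Q1=[P1,P2] Q2=[]
t=9-11: P3@Q0 runs 2, rem=5, I/O yield, promote→Q0. Q0=[P4,P3] Q1=[P1,P2] Q2=[]
t=11-12: P4@Q0 runs 1, rem=3, I/O yield, promote→Q0. Q0=[P3,P4] Q1=[P1,P2] Q2=[]
t=12-14: P3@Q0 runs 2, rem=3, I/O yield, promote→Q0. Q0=[P4,P3] Q1=[P1,P2] Q2=[]
t=14-15: P4@Q0 runs 1, rem=2, I/O yield, promote→Q0. Q0=[P3,P4] Q1=[P1,P2] Q2=[]
t=15-17: P3@Q0 runs 2, rem=1, I/O yield, promote→Q0. Q0=[P4,P3] Q1=[P1,P2] Q2=[]
t=17-18: P4@Q0 runs 1, rem=1, I/O yield, promote→Q0. Q0=[P3,P4] Q1=[P1,P2] Q2=[]
t=18-19: P3@Q0 runs 1, rem=0, completes. Q0=[P4] Q1=[P1,P2] Q2=[]
t=19-20: P4@Q0 runs 1, rem=0, completes. Q0=[] Q1=[P1,P2] Q2=[]
t=20-22: P1@Q1 runs 2, rem=0, completes. Q0=[] Q1=[P2] Q2=[]
t=22-28: P2@Q1 runs 6, rem=1, quantum used, demote→Q2. Q0=[] Q1=[] Q2=[P2]
t=28-29: P2@Q2 runs 1, rem=0, completes. Q0=[] Q1=[] Q2=[]

Answer: P3,P4,P1,P2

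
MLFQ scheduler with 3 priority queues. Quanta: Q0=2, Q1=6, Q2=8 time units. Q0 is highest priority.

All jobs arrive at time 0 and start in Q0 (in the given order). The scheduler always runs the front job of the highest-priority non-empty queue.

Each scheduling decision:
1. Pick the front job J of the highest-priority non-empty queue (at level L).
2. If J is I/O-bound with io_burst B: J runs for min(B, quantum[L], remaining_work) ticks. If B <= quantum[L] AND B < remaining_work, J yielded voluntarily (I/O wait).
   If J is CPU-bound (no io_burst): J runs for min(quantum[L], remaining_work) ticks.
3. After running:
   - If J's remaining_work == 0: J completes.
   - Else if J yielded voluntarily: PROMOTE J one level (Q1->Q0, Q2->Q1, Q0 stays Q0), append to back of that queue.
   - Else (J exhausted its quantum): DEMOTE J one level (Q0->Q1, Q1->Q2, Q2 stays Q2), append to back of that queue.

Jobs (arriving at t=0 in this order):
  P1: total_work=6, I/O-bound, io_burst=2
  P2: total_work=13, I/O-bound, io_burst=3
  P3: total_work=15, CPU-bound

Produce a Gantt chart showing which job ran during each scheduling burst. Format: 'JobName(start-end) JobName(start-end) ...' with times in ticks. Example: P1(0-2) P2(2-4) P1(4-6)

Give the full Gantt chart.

t=0-2: P1@Q0 runs 2, rem=4, I/O yield, promote→Q0. Q0=[P2,P3,P1] Q1=[] Q2=[]
t=2-4: P2@Q0 runs 2, rem=11, quantum used, demote→Q1. Q0=[P3,P1] Q1=[P2] Q2=[]
t=4-6: P3@Q0 runs 2, rem=13, quantum used, demote→Q1. Q0=[P1] Q1=[P2,P3] Q2=[]
t=6-8: P1@Q0 runs 2, rem=2, I/O yield, promote→Q0. Q0=[P1] Q1=[P2,P3] Q2=[]
t=8-10: P1@Q0 runs 2, rem=0, completes. Q0=[] Q1=[P2,P3] Q2=[]
t=10-13: P2@Q1 runs 3, rem=8, I/O yield, promote→Q0. Q0=[P2] Q1=[P3] Q2=[]
t=13-15: P2@Q0 runs 2, rem=6, quantum used, demote→Q1. Q0=[] Q1=[P3,P2] Q2=[]
t=15-21: P3@Q1 runs 6, rem=7, quantum used, demote→Q2. Q0=[] Q1=[P2] Q2=[P3]
t=21-24: P2@Q1 runs 3, rem=3, I/O yield, promote→Q0. Q0=[P2] Q1=[] Q2=[P3]
t=24-26: P2@Q0 runs 2, rem=1, quantum used, demote→Q1. Q0=[] Q1=[P2] Q2=[P3]
t=26-27: P2@Q1 runs 1, rem=0, completes. Q0=[] Q1=[] Q2=[P3]
t=27-34: P3@Q2 runs 7, rem=0, completes. Q0=[] Q1=[] Q2=[]

Answer: P1(0-2) P2(2-4) P3(4-6) P1(6-8) P1(8-10) P2(10-13) P2(13-15) P3(15-21) P2(21-24) P2(24-26) P2(26-27) P3(27-34)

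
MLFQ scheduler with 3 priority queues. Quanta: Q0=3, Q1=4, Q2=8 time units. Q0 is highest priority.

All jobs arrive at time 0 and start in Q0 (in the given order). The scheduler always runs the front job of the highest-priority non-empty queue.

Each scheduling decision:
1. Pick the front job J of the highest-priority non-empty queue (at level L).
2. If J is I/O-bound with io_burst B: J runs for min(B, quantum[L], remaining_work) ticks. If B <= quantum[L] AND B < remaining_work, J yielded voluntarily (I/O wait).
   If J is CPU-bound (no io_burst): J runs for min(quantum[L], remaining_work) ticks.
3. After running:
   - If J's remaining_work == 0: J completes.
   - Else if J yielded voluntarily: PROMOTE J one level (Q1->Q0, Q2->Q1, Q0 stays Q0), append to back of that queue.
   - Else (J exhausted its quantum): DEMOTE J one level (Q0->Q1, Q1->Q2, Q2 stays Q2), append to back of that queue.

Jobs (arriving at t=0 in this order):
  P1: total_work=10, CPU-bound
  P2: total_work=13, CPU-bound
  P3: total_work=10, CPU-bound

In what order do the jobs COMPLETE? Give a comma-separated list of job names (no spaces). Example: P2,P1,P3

t=0-3: P1@Q0 runs 3, rem=7, quantum used, demote→Q1. Q0=[P2,P3] Q1=[P1] Q2=[]
t=3-6: P2@Q0 runs 3, rem=10, quantum used, demote→Q1. Q0=[P3] Q1=[P1,P2] Q2=[]
t=6-9: P3@Q0 runs 3, rem=7, quantum used, demote→Q1. Q0=[] Q1=[P1,P2,P3] Q2=[]
t=9-13: P1@Q1 runs 4, rem=3, quantum used, demote→Q2. Q0=[] Q1=[P2,P3] Q2=[P1]
t=13-17: P2@Q1 runs 4, rem=6, quantum used, demote→Q2. Q0=[] Q1=[P3] Q2=[P1,P2]
t=17-21: P3@Q1 runs 4, rem=3, quantum used, demote→Q2. Q0=[] Q1=[] Q2=[P1,P2,P3]
t=21-24: P1@Q2 runs 3, rem=0, completes. Q0=[] Q1=[] Q2=[P2,P3]
t=24-30: P2@Q2 runs 6, rem=0, completes. Q0=[] Q1=[] Q2=[P3]
t=30-33: P3@Q2 runs 3, rem=0, completes. Q0=[] Q1=[] Q2=[]

Answer: P1,P2,P3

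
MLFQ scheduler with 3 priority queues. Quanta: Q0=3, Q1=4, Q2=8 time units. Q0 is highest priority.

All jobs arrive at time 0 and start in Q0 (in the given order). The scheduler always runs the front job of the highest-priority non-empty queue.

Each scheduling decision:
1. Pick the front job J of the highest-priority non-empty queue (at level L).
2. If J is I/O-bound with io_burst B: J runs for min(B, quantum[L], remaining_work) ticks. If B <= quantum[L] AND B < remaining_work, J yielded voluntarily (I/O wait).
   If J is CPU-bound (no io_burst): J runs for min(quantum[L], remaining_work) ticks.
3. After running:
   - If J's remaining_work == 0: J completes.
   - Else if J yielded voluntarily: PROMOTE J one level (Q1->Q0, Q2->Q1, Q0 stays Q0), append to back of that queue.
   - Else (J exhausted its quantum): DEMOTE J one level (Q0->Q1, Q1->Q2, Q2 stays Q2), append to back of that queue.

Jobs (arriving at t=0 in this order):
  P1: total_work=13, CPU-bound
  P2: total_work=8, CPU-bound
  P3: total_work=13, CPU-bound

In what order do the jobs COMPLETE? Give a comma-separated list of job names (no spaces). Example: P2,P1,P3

Answer: P1,P2,P3

Derivation:
t=0-3: P1@Q0 runs 3, rem=10, quantum used, demote→Q1. Q0=[P2,P3] Q1=[P1] Q2=[]
t=3-6: P2@Q0 runs 3, rem=5, quantum used, demote→Q1. Q0=[P3] Q1=[P1,P2] Q2=[]
t=6-9: P3@Q0 runs 3, rem=10, quantum used, demote→Q1. Q0=[] Q1=[P1,P2,P3] Q2=[]
t=9-13: P1@Q1 runs 4, rem=6, quantum used, demote→Q2. Q0=[] Q1=[P2,P3] Q2=[P1]
t=13-17: P2@Q1 runs 4, rem=1, quantum used, demote→Q2. Q0=[] Q1=[P3] Q2=[P1,P2]
t=17-21: P3@Q1 runs 4, rem=6, quantum used, demote→Q2. Q0=[] Q1=[] Q2=[P1,P2,P3]
t=21-27: P1@Q2 runs 6, rem=0, completes. Q0=[] Q1=[] Q2=[P2,P3]
t=27-28: P2@Q2 runs 1, rem=0, completes. Q0=[] Q1=[] Q2=[P3]
t=28-34: P3@Q2 runs 6, rem=0, completes. Q0=[] Q1=[] Q2=[]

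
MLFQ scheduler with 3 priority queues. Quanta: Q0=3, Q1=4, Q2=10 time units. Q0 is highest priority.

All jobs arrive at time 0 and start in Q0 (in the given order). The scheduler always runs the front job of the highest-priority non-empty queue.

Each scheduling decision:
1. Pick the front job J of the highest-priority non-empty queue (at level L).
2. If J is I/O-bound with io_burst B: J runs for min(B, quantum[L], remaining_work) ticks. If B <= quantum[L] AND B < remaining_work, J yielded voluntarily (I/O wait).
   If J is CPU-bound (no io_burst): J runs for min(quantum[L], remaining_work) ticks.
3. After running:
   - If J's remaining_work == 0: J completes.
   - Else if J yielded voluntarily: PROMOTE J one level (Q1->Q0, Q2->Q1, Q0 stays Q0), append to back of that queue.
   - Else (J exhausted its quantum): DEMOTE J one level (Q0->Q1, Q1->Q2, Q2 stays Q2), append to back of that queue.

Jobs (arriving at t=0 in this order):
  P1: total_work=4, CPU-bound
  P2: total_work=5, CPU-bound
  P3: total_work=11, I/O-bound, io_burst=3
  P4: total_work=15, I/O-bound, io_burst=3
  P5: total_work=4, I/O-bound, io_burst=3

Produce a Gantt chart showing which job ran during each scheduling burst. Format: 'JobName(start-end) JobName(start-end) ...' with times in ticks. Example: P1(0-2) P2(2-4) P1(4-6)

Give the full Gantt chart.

t=0-3: P1@Q0 runs 3, rem=1, quantum used, demote→Q1. Q0=[P2,P3,P4,P5] Q1=[P1] Q2=[]
t=3-6: P2@Q0 runs 3, rem=2, quantum used, demote→Q1. Q0=[P3,P4,P5] Q1=[P1,P2] Q2=[]
t=6-9: P3@Q0 runs 3, rem=8, I/O yield, promote→Q0. Q0=[P4,P5,P3] Q1=[P1,P2] Q2=[]
t=9-12: P4@Q0 runs 3, rem=12, I/O yield, promote→Q0. Q0=[P5,P3,P4] Q1=[P1,P2] Q2=[]
t=12-15: P5@Q0 runs 3, rem=1, I/O yield, promote→Q0. Q0=[P3,P4,P5] Q1=[P1,P2] Q2=[]
t=15-18: P3@Q0 runs 3, rem=5, I/O yield, promote→Q0. Q0=[P4,P5,P3] Q1=[P1,P2] Q2=[]
t=18-21: P4@Q0 runs 3, rem=9, I/O yield, promote→Q0. Q0=[P5,P3,P4] Q1=[P1,P2] Q2=[]
t=21-22: P5@Q0 runs 1, rem=0, completes. Q0=[P3,P4] Q1=[P1,P2] Q2=[]
t=22-25: P3@Q0 runs 3, rem=2, I/O yield, promote→Q0. Q0=[P4,P3] Q1=[P1,P2] Q2=[]
t=25-28: P4@Q0 runs 3, rem=6, I/O yield, promote→Q0. Q0=[P3,P4] Q1=[P1,P2] Q2=[]
t=28-30: P3@Q0 runs 2, rem=0, completes. Q0=[P4] Q1=[P1,P2] Q2=[]
t=30-33: P4@Q0 runs 3, rem=3, I/O yield, promote→Q0. Q0=[P4] Q1=[P1,P2] Q2=[]
t=33-36: P4@Q0 runs 3, rem=0, completes. Q0=[] Q1=[P1,P2] Q2=[]
t=36-37: P1@Q1 runs 1, rem=0, completes. Q0=[] Q1=[P2] Q2=[]
t=37-39: P2@Q1 runs 2, rem=0, completes. Q0=[] Q1=[] Q2=[]

Answer: P1(0-3) P2(3-6) P3(6-9) P4(9-12) P5(12-15) P3(15-18) P4(18-21) P5(21-22) P3(22-25) P4(25-28) P3(28-30) P4(30-33) P4(33-36) P1(36-37) P2(37-39)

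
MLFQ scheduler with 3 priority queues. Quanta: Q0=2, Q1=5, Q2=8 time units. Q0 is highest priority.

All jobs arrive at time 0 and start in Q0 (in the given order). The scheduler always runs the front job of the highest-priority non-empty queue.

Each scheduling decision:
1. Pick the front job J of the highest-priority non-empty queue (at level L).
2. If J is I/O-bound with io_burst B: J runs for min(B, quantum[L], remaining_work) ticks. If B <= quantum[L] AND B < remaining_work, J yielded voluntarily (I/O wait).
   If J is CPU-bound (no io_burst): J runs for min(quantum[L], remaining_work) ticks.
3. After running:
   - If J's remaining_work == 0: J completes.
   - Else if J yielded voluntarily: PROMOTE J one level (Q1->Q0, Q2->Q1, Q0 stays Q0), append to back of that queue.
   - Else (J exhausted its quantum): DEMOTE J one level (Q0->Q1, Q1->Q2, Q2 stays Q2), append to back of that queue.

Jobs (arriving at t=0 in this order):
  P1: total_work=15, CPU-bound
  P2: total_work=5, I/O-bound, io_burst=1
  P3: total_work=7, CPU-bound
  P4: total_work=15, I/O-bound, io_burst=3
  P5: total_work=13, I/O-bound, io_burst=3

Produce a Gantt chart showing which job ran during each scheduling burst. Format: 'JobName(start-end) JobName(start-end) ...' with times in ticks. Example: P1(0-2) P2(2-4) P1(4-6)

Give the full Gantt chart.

Answer: P1(0-2) P2(2-3) P3(3-5) P4(5-7) P5(7-9) P2(9-10) P2(10-11) P2(11-12) P2(12-13) P1(13-18) P3(18-23) P4(23-26) P4(26-28) P5(28-31) P5(31-33) P4(33-36) P4(36-38) P5(38-41) P5(41-43) P4(43-46) P5(46-47) P1(47-55)

Derivation:
t=0-2: P1@Q0 runs 2, rem=13, quantum used, demote→Q1. Q0=[P2,P3,P4,P5] Q1=[P1] Q2=[]
t=2-3: P2@Q0 runs 1, rem=4, I/O yield, promote→Q0. Q0=[P3,P4,P5,P2] Q1=[P1] Q2=[]
t=3-5: P3@Q0 runs 2, rem=5, quantum used, demote→Q1. Q0=[P4,P5,P2] Q1=[P1,P3] Q2=[]
t=5-7: P4@Q0 runs 2, rem=13, quantum used, demote→Q1. Q0=[P5,P2] Q1=[P1,P3,P4] Q2=[]
t=7-9: P5@Q0 runs 2, rem=11, quantum used, demote→Q1. Q0=[P2] Q1=[P1,P3,P4,P5] Q2=[]
t=9-10: P2@Q0 runs 1, rem=3, I/O yield, promote→Q0. Q0=[P2] Q1=[P1,P3,P4,P5] Q2=[]
t=10-11: P2@Q0 runs 1, rem=2, I/O yield, promote→Q0. Q0=[P2] Q1=[P1,P3,P4,P5] Q2=[]
t=11-12: P2@Q0 runs 1, rem=1, I/O yield, promote→Q0. Q0=[P2] Q1=[P1,P3,P4,P5] Q2=[]
t=12-13: P2@Q0 runs 1, rem=0, completes. Q0=[] Q1=[P1,P3,P4,P5] Q2=[]
t=13-18: P1@Q1 runs 5, rem=8, quantum used, demote→Q2. Q0=[] Q1=[P3,P4,P5] Q2=[P1]
t=18-23: P3@Q1 runs 5, rem=0, completes. Q0=[] Q1=[P4,P5] Q2=[P1]
t=23-26: P4@Q1 runs 3, rem=10, I/O yield, promote→Q0. Q0=[P4] Q1=[P5] Q2=[P1]
t=26-28: P4@Q0 runs 2, rem=8, quantum used, demote→Q1. Q0=[] Q1=[P5,P4] Q2=[P1]
t=28-31: P5@Q1 runs 3, rem=8, I/O yield, promote→Q0. Q0=[P5] Q1=[P4] Q2=[P1]
t=31-33: P5@Q0 runs 2, rem=6, quantum used, demote→Q1. Q0=[] Q1=[P4,P5] Q2=[P1]
t=33-36: P4@Q1 runs 3, rem=5, I/O yield, promote→Q0. Q0=[P4] Q1=[P5] Q2=[P1]
t=36-38: P4@Q0 runs 2, rem=3, quantum used, demote→Q1. Q0=[] Q1=[P5,P4] Q2=[P1]
t=38-41: P5@Q1 runs 3, rem=3, I/O yield, promote→Q0. Q0=[P5] Q1=[P4] Q2=[P1]
t=41-43: P5@Q0 runs 2, rem=1, quantum used, demote→Q1. Q0=[] Q1=[P4,P5] Q2=[P1]
t=43-46: P4@Q1 runs 3, rem=0, completes. Q0=[] Q1=[P5] Q2=[P1]
t=46-47: P5@Q1 runs 1, rem=0, completes. Q0=[] Q1=[] Q2=[P1]
t=47-55: P1@Q2 runs 8, rem=0, completes. Q0=[] Q1=[] Q2=[]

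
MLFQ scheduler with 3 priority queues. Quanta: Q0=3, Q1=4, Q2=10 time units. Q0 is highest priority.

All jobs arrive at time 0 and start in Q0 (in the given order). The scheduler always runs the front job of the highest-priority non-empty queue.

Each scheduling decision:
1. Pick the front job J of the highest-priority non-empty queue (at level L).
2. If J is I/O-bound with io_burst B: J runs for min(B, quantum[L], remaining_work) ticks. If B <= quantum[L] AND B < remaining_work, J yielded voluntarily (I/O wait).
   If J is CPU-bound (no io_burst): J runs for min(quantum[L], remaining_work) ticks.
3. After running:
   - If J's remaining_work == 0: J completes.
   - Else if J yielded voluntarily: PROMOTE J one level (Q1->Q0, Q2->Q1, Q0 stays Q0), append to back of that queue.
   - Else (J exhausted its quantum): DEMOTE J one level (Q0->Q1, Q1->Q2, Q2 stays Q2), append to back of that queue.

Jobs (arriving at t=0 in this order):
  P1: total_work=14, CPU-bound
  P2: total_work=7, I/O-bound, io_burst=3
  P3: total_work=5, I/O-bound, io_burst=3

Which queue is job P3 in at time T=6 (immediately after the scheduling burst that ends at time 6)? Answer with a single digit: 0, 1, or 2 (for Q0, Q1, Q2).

t=0-3: P1@Q0 runs 3, rem=11, quantum used, demote→Q1. Q0=[P2,P3] Q1=[P1] Q2=[]
t=3-6: P2@Q0 runs 3, rem=4, I/O yield, promote→Q0. Q0=[P3,P2] Q1=[P1] Q2=[]
t=6-9: P3@Q0 runs 3, rem=2, I/O yield, promote→Q0. Q0=[P2,P3] Q1=[P1] Q2=[]
t=9-12: P2@Q0 runs 3, rem=1, I/O yield, promote→Q0. Q0=[P3,P2] Q1=[P1] Q2=[]
t=12-14: P3@Q0 runs 2, rem=0, completes. Q0=[P2] Q1=[P1] Q2=[]
t=14-15: P2@Q0 runs 1, rem=0, completes. Q0=[] Q1=[P1] Q2=[]
t=15-19: P1@Q1 runs 4, rem=7, quantum used, demote→Q2. Q0=[] Q1=[] Q2=[P1]
t=19-26: P1@Q2 runs 7, rem=0, completes. Q0=[] Q1=[] Q2=[]

Answer: 0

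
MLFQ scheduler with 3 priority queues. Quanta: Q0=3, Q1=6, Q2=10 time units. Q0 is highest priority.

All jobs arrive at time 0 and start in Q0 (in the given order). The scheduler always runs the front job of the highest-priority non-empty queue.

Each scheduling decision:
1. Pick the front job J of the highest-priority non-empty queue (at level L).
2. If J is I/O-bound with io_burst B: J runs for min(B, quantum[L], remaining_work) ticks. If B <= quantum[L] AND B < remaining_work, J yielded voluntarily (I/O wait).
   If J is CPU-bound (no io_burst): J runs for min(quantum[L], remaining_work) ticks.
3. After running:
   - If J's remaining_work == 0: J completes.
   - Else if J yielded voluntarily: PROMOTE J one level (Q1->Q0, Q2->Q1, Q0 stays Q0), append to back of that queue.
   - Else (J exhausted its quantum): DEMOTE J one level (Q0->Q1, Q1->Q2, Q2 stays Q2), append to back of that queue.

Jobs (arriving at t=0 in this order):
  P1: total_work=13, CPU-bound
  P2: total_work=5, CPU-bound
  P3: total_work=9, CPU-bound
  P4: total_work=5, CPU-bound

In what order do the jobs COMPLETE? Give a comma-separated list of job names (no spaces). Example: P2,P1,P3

t=0-3: P1@Q0 runs 3, rem=10, quantum used, demote→Q1. Q0=[P2,P3,P4] Q1=[P1] Q2=[]
t=3-6: P2@Q0 runs 3, rem=2, quantum used, demote→Q1. Q0=[P3,P4] Q1=[P1,P2] Q2=[]
t=6-9: P3@Q0 runs 3, rem=6, quantum used, demote→Q1. Q0=[P4] Q1=[P1,P2,P3] Q2=[]
t=9-12: P4@Q0 runs 3, rem=2, quantum used, demote→Q1. Q0=[] Q1=[P1,P2,P3,P4] Q2=[]
t=12-18: P1@Q1 runs 6, rem=4, quantum used, demote→Q2. Q0=[] Q1=[P2,P3,P4] Q2=[P1]
t=18-20: P2@Q1 runs 2, rem=0, completes. Q0=[] Q1=[P3,P4] Q2=[P1]
t=20-26: P3@Q1 runs 6, rem=0, completes. Q0=[] Q1=[P4] Q2=[P1]
t=26-28: P4@Q1 runs 2, rem=0, completes. Q0=[] Q1=[] Q2=[P1]
t=28-32: P1@Q2 runs 4, rem=0, completes. Q0=[] Q1=[] Q2=[]

Answer: P2,P3,P4,P1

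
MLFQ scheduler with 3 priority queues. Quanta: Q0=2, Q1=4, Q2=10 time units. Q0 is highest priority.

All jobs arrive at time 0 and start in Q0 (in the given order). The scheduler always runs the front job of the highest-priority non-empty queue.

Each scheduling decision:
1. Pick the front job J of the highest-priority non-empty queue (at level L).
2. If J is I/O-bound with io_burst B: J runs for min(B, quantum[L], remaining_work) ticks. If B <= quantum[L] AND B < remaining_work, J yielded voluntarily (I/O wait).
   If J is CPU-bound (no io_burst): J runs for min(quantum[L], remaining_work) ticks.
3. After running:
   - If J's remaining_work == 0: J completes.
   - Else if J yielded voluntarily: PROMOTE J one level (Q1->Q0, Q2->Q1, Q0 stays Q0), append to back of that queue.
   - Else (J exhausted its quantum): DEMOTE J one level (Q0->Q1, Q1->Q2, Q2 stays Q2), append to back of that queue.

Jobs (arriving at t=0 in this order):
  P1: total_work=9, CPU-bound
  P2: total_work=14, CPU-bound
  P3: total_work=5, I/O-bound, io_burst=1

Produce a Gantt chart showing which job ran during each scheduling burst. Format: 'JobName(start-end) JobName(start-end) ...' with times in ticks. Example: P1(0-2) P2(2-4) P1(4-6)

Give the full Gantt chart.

t=0-2: P1@Q0 runs 2, rem=7, quantum used, demote→Q1. Q0=[P2,P3] Q1=[P1] Q2=[]
t=2-4: P2@Q0 runs 2, rem=12, quantum used, demote→Q1. Q0=[P3] Q1=[P1,P2] Q2=[]
t=4-5: P3@Q0 runs 1, rem=4, I/O yield, promote→Q0. Q0=[P3] Q1=[P1,P2] Q2=[]
t=5-6: P3@Q0 runs 1, rem=3, I/O yield, promote→Q0. Q0=[P3] Q1=[P1,P2] Q2=[]
t=6-7: P3@Q0 runs 1, rem=2, I/O yield, promote→Q0. Q0=[P3] Q1=[P1,P2] Q2=[]
t=7-8: P3@Q0 runs 1, rem=1, I/O yield, promote→Q0. Q0=[P3] Q1=[P1,P2] Q2=[]
t=8-9: P3@Q0 runs 1, rem=0, completes. Q0=[] Q1=[P1,P2] Q2=[]
t=9-13: P1@Q1 runs 4, rem=3, quantum used, demote→Q2. Q0=[] Q1=[P2] Q2=[P1]
t=13-17: P2@Q1 runs 4, rem=8, quantum used, demote→Q2. Q0=[] Q1=[] Q2=[P1,P2]
t=17-20: P1@Q2 runs 3, rem=0, completes. Q0=[] Q1=[] Q2=[P2]
t=20-28: P2@Q2 runs 8, rem=0, completes. Q0=[] Q1=[] Q2=[]

Answer: P1(0-2) P2(2-4) P3(4-5) P3(5-6) P3(6-7) P3(7-8) P3(8-9) P1(9-13) P2(13-17) P1(17-20) P2(20-28)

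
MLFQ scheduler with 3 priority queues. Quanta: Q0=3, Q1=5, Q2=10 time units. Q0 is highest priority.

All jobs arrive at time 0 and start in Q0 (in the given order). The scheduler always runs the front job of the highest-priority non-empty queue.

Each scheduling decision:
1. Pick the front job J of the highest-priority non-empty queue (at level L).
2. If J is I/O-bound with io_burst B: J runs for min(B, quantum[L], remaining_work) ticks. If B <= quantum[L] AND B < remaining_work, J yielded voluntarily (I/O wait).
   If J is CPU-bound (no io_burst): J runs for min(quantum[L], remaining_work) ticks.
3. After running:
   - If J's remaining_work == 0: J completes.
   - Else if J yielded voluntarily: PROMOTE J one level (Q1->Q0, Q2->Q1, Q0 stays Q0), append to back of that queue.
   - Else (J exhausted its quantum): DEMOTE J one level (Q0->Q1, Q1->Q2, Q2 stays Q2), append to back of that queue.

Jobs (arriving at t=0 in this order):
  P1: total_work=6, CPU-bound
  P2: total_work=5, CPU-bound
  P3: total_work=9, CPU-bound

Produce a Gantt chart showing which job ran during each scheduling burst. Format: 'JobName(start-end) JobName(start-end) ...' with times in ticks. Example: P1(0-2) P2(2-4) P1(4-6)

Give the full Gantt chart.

Answer: P1(0-3) P2(3-6) P3(6-9) P1(9-12) P2(12-14) P3(14-19) P3(19-20)

Derivation:
t=0-3: P1@Q0 runs 3, rem=3, quantum used, demote→Q1. Q0=[P2,P3] Q1=[P1] Q2=[]
t=3-6: P2@Q0 runs 3, rem=2, quantum used, demote→Q1. Q0=[P3] Q1=[P1,P2] Q2=[]
t=6-9: P3@Q0 runs 3, rem=6, quantum used, demote→Q1. Q0=[] Q1=[P1,P2,P3] Q2=[]
t=9-12: P1@Q1 runs 3, rem=0, completes. Q0=[] Q1=[P2,P3] Q2=[]
t=12-14: P2@Q1 runs 2, rem=0, completes. Q0=[] Q1=[P3] Q2=[]
t=14-19: P3@Q1 runs 5, rem=1, quantum used, demote→Q2. Q0=[] Q1=[] Q2=[P3]
t=19-20: P3@Q2 runs 1, rem=0, completes. Q0=[] Q1=[] Q2=[]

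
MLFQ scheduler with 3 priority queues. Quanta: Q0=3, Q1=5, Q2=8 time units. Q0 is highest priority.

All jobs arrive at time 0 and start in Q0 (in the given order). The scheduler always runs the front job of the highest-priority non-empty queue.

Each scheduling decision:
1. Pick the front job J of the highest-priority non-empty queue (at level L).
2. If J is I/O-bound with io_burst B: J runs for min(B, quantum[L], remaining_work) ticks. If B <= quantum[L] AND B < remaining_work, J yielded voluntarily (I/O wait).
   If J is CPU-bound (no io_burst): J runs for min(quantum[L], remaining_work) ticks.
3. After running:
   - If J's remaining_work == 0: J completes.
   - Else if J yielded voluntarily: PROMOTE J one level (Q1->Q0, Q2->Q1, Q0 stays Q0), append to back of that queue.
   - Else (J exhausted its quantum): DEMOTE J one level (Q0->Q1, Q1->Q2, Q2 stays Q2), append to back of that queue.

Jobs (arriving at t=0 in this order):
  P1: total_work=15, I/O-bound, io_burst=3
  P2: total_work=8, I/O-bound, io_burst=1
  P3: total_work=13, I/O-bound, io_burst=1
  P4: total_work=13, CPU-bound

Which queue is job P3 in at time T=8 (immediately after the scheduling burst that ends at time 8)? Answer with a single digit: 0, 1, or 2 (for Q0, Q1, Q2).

t=0-3: P1@Q0 runs 3, rem=12, I/O yield, promote→Q0. Q0=[P2,P3,P4,P1] Q1=[] Q2=[]
t=3-4: P2@Q0 runs 1, rem=7, I/O yield, promote→Q0. Q0=[P3,P4,P1,P2] Q1=[] Q2=[]
t=4-5: P3@Q0 runs 1, rem=12, I/O yield, promote→Q0. Q0=[P4,P1,P2,P3] Q1=[] Q2=[]
t=5-8: P4@Q0 runs 3, rem=10, quantum used, demote→Q1. Q0=[P1,P2,P3] Q1=[P4] Q2=[]
t=8-11: P1@Q0 runs 3, rem=9, I/O yield, promote→Q0. Q0=[P2,P3,P1] Q1=[P4] Q2=[]
t=11-12: P2@Q0 runs 1, rem=6, I/O yield, promote→Q0. Q0=[P3,P1,P2] Q1=[P4] Q2=[]
t=12-13: P3@Q0 runs 1, rem=11, I/O yield, promote→Q0. Q0=[P1,P2,P3] Q1=[P4] Q2=[]
t=13-16: P1@Q0 runs 3, rem=6, I/O yield, promote→Q0. Q0=[P2,P3,P1] Q1=[P4] Q2=[]
t=16-17: P2@Q0 runs 1, rem=5, I/O yield, promote→Q0. Q0=[P3,P1,P2] Q1=[P4] Q2=[]
t=17-18: P3@Q0 runs 1, rem=10, I/O yield, promote→Q0. Q0=[P1,P2,P3] Q1=[P4] Q2=[]
t=18-21: P1@Q0 runs 3, rem=3, I/O yield, promote→Q0. Q0=[P2,P3,P1] Q1=[P4] Q2=[]
t=21-22: P2@Q0 runs 1, rem=4, I/O yield, promote→Q0. Q0=[P3,P1,P2] Q1=[P4] Q2=[]
t=22-23: P3@Q0 runs 1, rem=9, I/O yield, promote→Q0. Q0=[P1,P2,P3] Q1=[P4] Q2=[]
t=23-26: P1@Q0 runs 3, rem=0, completes. Q0=[P2,P3] Q1=[P4] Q2=[]
t=26-27: P2@Q0 runs 1, rem=3, I/O yield, promote→Q0. Q0=[P3,P2] Q1=[P4] Q2=[]
t=27-28: P3@Q0 runs 1, rem=8, I/O yield, promote→Q0. Q0=[P2,P3] Q1=[P4] Q2=[]
t=28-29: P2@Q0 runs 1, rem=2, I/O yield, promote→Q0. Q0=[P3,P2] Q1=[P4] Q2=[]
t=29-30: P3@Q0 runs 1, rem=7, I/O yield, promote→Q0. Q0=[P2,P3] Q1=[P4] Q2=[]
t=30-31: P2@Q0 runs 1, rem=1, I/O yield, promote→Q0. Q0=[P3,P2] Q1=[P4] Q2=[]
t=31-32: P3@Q0 runs 1, rem=6, I/O yield, promote→Q0. Q0=[P2,P3] Q1=[P4] Q2=[]
t=32-33: P2@Q0 runs 1, rem=0, completes. Q0=[P3] Q1=[P4] Q2=[]
t=33-34: P3@Q0 runs 1, rem=5, I/O yield, promote→Q0. Q0=[P3] Q1=[P4] Q2=[]
t=34-35: P3@Q0 runs 1, rem=4, I/O yield, promote→Q0. Q0=[P3] Q1=[P4] Q2=[]
t=35-36: P3@Q0 runs 1, rem=3, I/O yield, promote→Q0. Q0=[P3] Q1=[P4] Q2=[]
t=36-37: P3@Q0 runs 1, rem=2, I/O yield, promote→Q0. Q0=[P3] Q1=[P4] Q2=[]
t=37-38: P3@Q0 runs 1, rem=1, I/O yield, promote→Q0. Q0=[P3] Q1=[P4] Q2=[]
t=38-39: P3@Q0 runs 1, rem=0, completes. Q0=[] Q1=[P4] Q2=[]
t=39-44: P4@Q1 runs 5, rem=5, quantum used, demote→Q2. Q0=[] Q1=[] Q2=[P4]
t=44-49: P4@Q2 runs 5, rem=0, completes. Q0=[] Q1=[] Q2=[]

Answer: 0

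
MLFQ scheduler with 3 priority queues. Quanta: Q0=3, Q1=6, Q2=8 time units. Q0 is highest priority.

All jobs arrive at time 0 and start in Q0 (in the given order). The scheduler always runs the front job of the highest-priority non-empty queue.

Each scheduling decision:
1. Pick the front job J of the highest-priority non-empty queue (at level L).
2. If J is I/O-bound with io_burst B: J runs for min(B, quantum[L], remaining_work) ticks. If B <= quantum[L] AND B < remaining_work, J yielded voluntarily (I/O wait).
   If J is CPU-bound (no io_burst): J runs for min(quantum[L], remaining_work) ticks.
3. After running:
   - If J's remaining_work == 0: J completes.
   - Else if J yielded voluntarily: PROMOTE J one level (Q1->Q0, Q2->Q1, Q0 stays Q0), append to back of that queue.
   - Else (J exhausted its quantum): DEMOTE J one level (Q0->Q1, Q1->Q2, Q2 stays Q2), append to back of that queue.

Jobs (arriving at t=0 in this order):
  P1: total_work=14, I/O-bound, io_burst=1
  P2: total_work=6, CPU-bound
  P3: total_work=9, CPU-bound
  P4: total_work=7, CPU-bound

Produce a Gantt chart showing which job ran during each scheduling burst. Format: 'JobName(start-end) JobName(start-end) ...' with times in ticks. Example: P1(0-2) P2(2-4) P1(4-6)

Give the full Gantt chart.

Answer: P1(0-1) P2(1-4) P3(4-7) P4(7-10) P1(10-11) P1(11-12) P1(12-13) P1(13-14) P1(14-15) P1(15-16) P1(16-17) P1(17-18) P1(18-19) P1(19-20) P1(20-21) P1(21-22) P1(22-23) P2(23-26) P3(26-32) P4(32-36)

Derivation:
t=0-1: P1@Q0 runs 1, rem=13, I/O yield, promote→Q0. Q0=[P2,P3,P4,P1] Q1=[] Q2=[]
t=1-4: P2@Q0 runs 3, rem=3, quantum used, demote→Q1. Q0=[P3,P4,P1] Q1=[P2] Q2=[]
t=4-7: P3@Q0 runs 3, rem=6, quantum used, demote→Q1. Q0=[P4,P1] Q1=[P2,P3] Q2=[]
t=7-10: P4@Q0 runs 3, rem=4, quantum used, demote→Q1. Q0=[P1] Q1=[P2,P3,P4] Q2=[]
t=10-11: P1@Q0 runs 1, rem=12, I/O yield, promote→Q0. Q0=[P1] Q1=[P2,P3,P4] Q2=[]
t=11-12: P1@Q0 runs 1, rem=11, I/O yield, promote→Q0. Q0=[P1] Q1=[P2,P3,P4] Q2=[]
t=12-13: P1@Q0 runs 1, rem=10, I/O yield, promote→Q0. Q0=[P1] Q1=[P2,P3,P4] Q2=[]
t=13-14: P1@Q0 runs 1, rem=9, I/O yield, promote→Q0. Q0=[P1] Q1=[P2,P3,P4] Q2=[]
t=14-15: P1@Q0 runs 1, rem=8, I/O yield, promote→Q0. Q0=[P1] Q1=[P2,P3,P4] Q2=[]
t=15-16: P1@Q0 runs 1, rem=7, I/O yield, promote→Q0. Q0=[P1] Q1=[P2,P3,P4] Q2=[]
t=16-17: P1@Q0 runs 1, rem=6, I/O yield, promote→Q0. Q0=[P1] Q1=[P2,P3,P4] Q2=[]
t=17-18: P1@Q0 runs 1, rem=5, I/O yield, promote→Q0. Q0=[P1] Q1=[P2,P3,P4] Q2=[]
t=18-19: P1@Q0 runs 1, rem=4, I/O yield, promote→Q0. Q0=[P1] Q1=[P2,P3,P4] Q2=[]
t=19-20: P1@Q0 runs 1, rem=3, I/O yield, promote→Q0. Q0=[P1] Q1=[P2,P3,P4] Q2=[]
t=20-21: P1@Q0 runs 1, rem=2, I/O yield, promote→Q0. Q0=[P1] Q1=[P2,P3,P4] Q2=[]
t=21-22: P1@Q0 runs 1, rem=1, I/O yield, promote→Q0. Q0=[P1] Q1=[P2,P3,P4] Q2=[]
t=22-23: P1@Q0 runs 1, rem=0, completes. Q0=[] Q1=[P2,P3,P4] Q2=[]
t=23-26: P2@Q1 runs 3, rem=0, completes. Q0=[] Q1=[P3,P4] Q2=[]
t=26-32: P3@Q1 runs 6, rem=0, completes. Q0=[] Q1=[P4] Q2=[]
t=32-36: P4@Q1 runs 4, rem=0, completes. Q0=[] Q1=[] Q2=[]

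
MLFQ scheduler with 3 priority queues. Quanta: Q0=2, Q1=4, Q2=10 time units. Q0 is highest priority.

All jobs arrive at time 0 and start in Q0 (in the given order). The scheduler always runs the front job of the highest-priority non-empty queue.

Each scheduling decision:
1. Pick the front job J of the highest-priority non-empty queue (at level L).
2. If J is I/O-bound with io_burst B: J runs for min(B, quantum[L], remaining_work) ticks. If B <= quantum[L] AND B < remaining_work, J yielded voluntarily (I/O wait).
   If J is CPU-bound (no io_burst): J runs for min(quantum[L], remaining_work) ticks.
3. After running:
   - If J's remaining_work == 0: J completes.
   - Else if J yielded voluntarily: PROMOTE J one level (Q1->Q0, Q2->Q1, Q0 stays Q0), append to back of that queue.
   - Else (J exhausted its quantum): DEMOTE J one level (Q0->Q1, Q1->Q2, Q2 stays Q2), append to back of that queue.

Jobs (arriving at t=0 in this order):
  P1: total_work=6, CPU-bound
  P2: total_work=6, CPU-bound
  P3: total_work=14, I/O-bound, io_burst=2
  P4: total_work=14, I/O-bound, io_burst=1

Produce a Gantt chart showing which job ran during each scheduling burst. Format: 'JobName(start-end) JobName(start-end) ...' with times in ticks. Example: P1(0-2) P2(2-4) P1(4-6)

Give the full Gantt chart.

t=0-2: P1@Q0 runs 2, rem=4, quantum used, demote→Q1. Q0=[P2,P3,P4] Q1=[P1] Q2=[]
t=2-4: P2@Q0 runs 2, rem=4, quantum used, demote→Q1. Q0=[P3,P4] Q1=[P1,P2] Q2=[]
t=4-6: P3@Q0 runs 2, rem=12, I/O yield, promote→Q0. Q0=[P4,P3] Q1=[P1,P2] Q2=[]
t=6-7: P4@Q0 runs 1, rem=13, I/O yield, promote→Q0. Q0=[P3,P4] Q1=[P1,P2] Q2=[]
t=7-9: P3@Q0 runs 2, rem=10, I/O yield, promote→Q0. Q0=[P4,P3] Q1=[P1,P2] Q2=[]
t=9-10: P4@Q0 runs 1, rem=12, I/O yield, promote→Q0. Q0=[P3,P4] Q1=[P1,P2] Q2=[]
t=10-12: P3@Q0 runs 2, rem=8, I/O yield, promote→Q0. Q0=[P4,P3] Q1=[P1,P2] Q2=[]
t=12-13: P4@Q0 runs 1, rem=11, I/O yield, promote→Q0. Q0=[P3,P4] Q1=[P1,P2] Q2=[]
t=13-15: P3@Q0 runs 2, rem=6, I/O yield, promote→Q0. Q0=[P4,P3] Q1=[P1,P2] Q2=[]
t=15-16: P4@Q0 runs 1, rem=10, I/O yield, promote→Q0. Q0=[P3,P4] Q1=[P1,P2] Q2=[]
t=16-18: P3@Q0 runs 2, rem=4, I/O yield, promote→Q0. Q0=[P4,P3] Q1=[P1,P2] Q2=[]
t=18-19: P4@Q0 runs 1, rem=9, I/O yield, promote→Q0. Q0=[P3,P4] Q1=[P1,P2] Q2=[]
t=19-21: P3@Q0 runs 2, rem=2, I/O yield, promote→Q0. Q0=[P4,P3] Q1=[P1,P2] Q2=[]
t=21-22: P4@Q0 runs 1, rem=8, I/O yield, promote→Q0. Q0=[P3,P4] Q1=[P1,P2] Q2=[]
t=22-24: P3@Q0 runs 2, rem=0, completes. Q0=[P4] Q1=[P1,P2] Q2=[]
t=24-25: P4@Q0 runs 1, rem=7, I/O yield, promote→Q0. Q0=[P4] Q1=[P1,P2] Q2=[]
t=25-26: P4@Q0 runs 1, rem=6, I/O yield, promote→Q0. Q0=[P4] Q1=[P1,P2] Q2=[]
t=26-27: P4@Q0 runs 1, rem=5, I/O yield, promote→Q0. Q0=[P4] Q1=[P1,P2] Q2=[]
t=27-28: P4@Q0 runs 1, rem=4, I/O yield, promote→Q0. Q0=[P4] Q1=[P1,P2] Q2=[]
t=28-29: P4@Q0 runs 1, rem=3, I/O yield, promote→Q0. Q0=[P4] Q1=[P1,P2] Q2=[]
t=29-30: P4@Q0 runs 1, rem=2, I/O yield, promote→Q0. Q0=[P4] Q1=[P1,P2] Q2=[]
t=30-31: P4@Q0 runs 1, rem=1, I/O yield, promote→Q0. Q0=[P4] Q1=[P1,P2] Q2=[]
t=31-32: P4@Q0 runs 1, rem=0, completes. Q0=[] Q1=[P1,P2] Q2=[]
t=32-36: P1@Q1 runs 4, rem=0, completes. Q0=[] Q1=[P2] Q2=[]
t=36-40: P2@Q1 runs 4, rem=0, completes. Q0=[] Q1=[] Q2=[]

Answer: P1(0-2) P2(2-4) P3(4-6) P4(6-7) P3(7-9) P4(9-10) P3(10-12) P4(12-13) P3(13-15) P4(15-16) P3(16-18) P4(18-19) P3(19-21) P4(21-22) P3(22-24) P4(24-25) P4(25-26) P4(26-27) P4(27-28) P4(28-29) P4(29-30) P4(30-31) P4(31-32) P1(32-36) P2(36-40)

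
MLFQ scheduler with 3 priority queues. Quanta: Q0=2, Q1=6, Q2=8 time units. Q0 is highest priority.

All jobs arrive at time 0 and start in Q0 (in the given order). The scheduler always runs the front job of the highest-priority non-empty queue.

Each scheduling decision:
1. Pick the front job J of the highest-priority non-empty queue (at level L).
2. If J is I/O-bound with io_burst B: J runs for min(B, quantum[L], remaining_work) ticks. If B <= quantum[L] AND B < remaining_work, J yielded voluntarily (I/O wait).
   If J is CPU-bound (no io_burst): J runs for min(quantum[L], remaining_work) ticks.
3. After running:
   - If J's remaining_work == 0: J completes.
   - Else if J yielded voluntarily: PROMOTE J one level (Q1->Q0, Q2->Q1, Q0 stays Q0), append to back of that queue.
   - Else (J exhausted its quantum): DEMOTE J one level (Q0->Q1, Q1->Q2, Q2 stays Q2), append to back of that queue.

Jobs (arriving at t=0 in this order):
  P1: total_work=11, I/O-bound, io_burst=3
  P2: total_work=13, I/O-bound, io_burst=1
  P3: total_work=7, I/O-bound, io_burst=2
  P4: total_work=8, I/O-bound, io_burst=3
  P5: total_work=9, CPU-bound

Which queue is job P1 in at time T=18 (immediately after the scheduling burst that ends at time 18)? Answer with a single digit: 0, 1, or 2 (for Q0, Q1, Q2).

Answer: 1

Derivation:
t=0-2: P1@Q0 runs 2, rem=9, quantum used, demote→Q1. Q0=[P2,P3,P4,P5] Q1=[P1] Q2=[]
t=2-3: P2@Q0 runs 1, rem=12, I/O yield, promote→Q0. Q0=[P3,P4,P5,P2] Q1=[P1] Q2=[]
t=3-5: P3@Q0 runs 2, rem=5, I/O yield, promote→Q0. Q0=[P4,P5,P2,P3] Q1=[P1] Q2=[]
t=5-7: P4@Q0 runs 2, rem=6, quantum used, demote→Q1. Q0=[P5,P2,P3] Q1=[P1,P4] Q2=[]
t=7-9: P5@Q0 runs 2, rem=7, quantum used, demote→Q1. Q0=[P2,P3] Q1=[P1,P4,P5] Q2=[]
t=9-10: P2@Q0 runs 1, rem=11, I/O yield, promote→Q0. Q0=[P3,P2] Q1=[P1,P4,P5] Q2=[]
t=10-12: P3@Q0 runs 2, rem=3, I/O yield, promote→Q0. Q0=[P2,P3] Q1=[P1,P4,P5] Q2=[]
t=12-13: P2@Q0 runs 1, rem=10, I/O yield, promote→Q0. Q0=[P3,P2] Q1=[P1,P4,P5] Q2=[]
t=13-15: P3@Q0 runs 2, rem=1, I/O yield, promote→Q0. Q0=[P2,P3] Q1=[P1,P4,P5] Q2=[]
t=15-16: P2@Q0 runs 1, rem=9, I/O yield, promote→Q0. Q0=[P3,P2] Q1=[P1,P4,P5] Q2=[]
t=16-17: P3@Q0 runs 1, rem=0, completes. Q0=[P2] Q1=[P1,P4,P5] Q2=[]
t=17-18: P2@Q0 runs 1, rem=8, I/O yield, promote→Q0. Q0=[P2] Q1=[P1,P4,P5] Q2=[]
t=18-19: P2@Q0 runs 1, rem=7, I/O yield, promote→Q0. Q0=[P2] Q1=[P1,P4,P5] Q2=[]
t=19-20: P2@Q0 runs 1, rem=6, I/O yield, promote→Q0. Q0=[P2] Q1=[P1,P4,P5] Q2=[]
t=20-21: P2@Q0 runs 1, rem=5, I/O yield, promote→Q0. Q0=[P2] Q1=[P1,P4,P5] Q2=[]
t=21-22: P2@Q0 runs 1, rem=4, I/O yield, promote→Q0. Q0=[P2] Q1=[P1,P4,P5] Q2=[]
t=22-23: P2@Q0 runs 1, rem=3, I/O yield, promote→Q0. Q0=[P2] Q1=[P1,P4,P5] Q2=[]
t=23-24: P2@Q0 runs 1, rem=2, I/O yield, promote→Q0. Q0=[P2] Q1=[P1,P4,P5] Q2=[]
t=24-25: P2@Q0 runs 1, rem=1, I/O yield, promote→Q0. Q0=[P2] Q1=[P1,P4,P5] Q2=[]
t=25-26: P2@Q0 runs 1, rem=0, completes. Q0=[] Q1=[P1,P4,P5] Q2=[]
t=26-29: P1@Q1 runs 3, rem=6, I/O yield, promote→Q0. Q0=[P1] Q1=[P4,P5] Q2=[]
t=29-31: P1@Q0 runs 2, rem=4, quantum used, demote→Q1. Q0=[] Q1=[P4,P5,P1] Q2=[]
t=31-34: P4@Q1 runs 3, rem=3, I/O yield, promote→Q0. Q0=[P4] Q1=[P5,P1] Q2=[]
t=34-36: P4@Q0 runs 2, rem=1, quantum used, demote→Q1. Q0=[] Q1=[P5,P1,P4] Q2=[]
t=36-42: P5@Q1 runs 6, rem=1, quantum used, demote→Q2. Q0=[] Q1=[P1,P4] Q2=[P5]
t=42-45: P1@Q1 runs 3, rem=1, I/O yield, promote→Q0. Q0=[P1] Q1=[P4] Q2=[P5]
t=45-46: P1@Q0 runs 1, rem=0, completes. Q0=[] Q1=[P4] Q2=[P5]
t=46-47: P4@Q1 runs 1, rem=0, completes. Q0=[] Q1=[] Q2=[P5]
t=47-48: P5@Q2 runs 1, rem=0, completes. Q0=[] Q1=[] Q2=[]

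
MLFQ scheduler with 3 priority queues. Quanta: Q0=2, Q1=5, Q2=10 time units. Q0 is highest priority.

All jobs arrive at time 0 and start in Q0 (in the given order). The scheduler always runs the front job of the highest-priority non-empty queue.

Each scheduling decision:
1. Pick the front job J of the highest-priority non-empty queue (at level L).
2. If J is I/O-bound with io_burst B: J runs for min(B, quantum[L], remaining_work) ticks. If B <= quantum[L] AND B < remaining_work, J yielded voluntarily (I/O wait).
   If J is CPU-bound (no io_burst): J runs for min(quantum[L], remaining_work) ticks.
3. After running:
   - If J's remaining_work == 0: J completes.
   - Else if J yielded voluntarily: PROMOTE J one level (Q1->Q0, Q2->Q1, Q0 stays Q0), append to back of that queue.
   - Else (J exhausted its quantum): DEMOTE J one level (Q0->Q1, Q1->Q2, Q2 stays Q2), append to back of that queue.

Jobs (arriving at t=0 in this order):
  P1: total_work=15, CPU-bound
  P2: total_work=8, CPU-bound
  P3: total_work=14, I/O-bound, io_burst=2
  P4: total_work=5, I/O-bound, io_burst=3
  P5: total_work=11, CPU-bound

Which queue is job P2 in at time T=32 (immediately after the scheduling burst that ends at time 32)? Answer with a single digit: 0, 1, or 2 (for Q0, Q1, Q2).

Answer: 2

Derivation:
t=0-2: P1@Q0 runs 2, rem=13, quantum used, demote→Q1. Q0=[P2,P3,P4,P5] Q1=[P1] Q2=[]
t=2-4: P2@Q0 runs 2, rem=6, quantum used, demote→Q1. Q0=[P3,P4,P5] Q1=[P1,P2] Q2=[]
t=4-6: P3@Q0 runs 2, rem=12, I/O yield, promote→Q0. Q0=[P4,P5,P3] Q1=[P1,P2] Q2=[]
t=6-8: P4@Q0 runs 2, rem=3, quantum used, demote→Q1. Q0=[P5,P3] Q1=[P1,P2,P4] Q2=[]
t=8-10: P5@Q0 runs 2, rem=9, quantum used, demote→Q1. Q0=[P3] Q1=[P1,P2,P4,P5] Q2=[]
t=10-12: P3@Q0 runs 2, rem=10, I/O yield, promote→Q0. Q0=[P3] Q1=[P1,P2,P4,P5] Q2=[]
t=12-14: P3@Q0 runs 2, rem=8, I/O yield, promote→Q0. Q0=[P3] Q1=[P1,P2,P4,P5] Q2=[]
t=14-16: P3@Q0 runs 2, rem=6, I/O yield, promote→Q0. Q0=[P3] Q1=[P1,P2,P4,P5] Q2=[]
t=16-18: P3@Q0 runs 2, rem=4, I/O yield, promote→Q0. Q0=[P3] Q1=[P1,P2,P4,P5] Q2=[]
t=18-20: P3@Q0 runs 2, rem=2, I/O yield, promote→Q0. Q0=[P3] Q1=[P1,P2,P4,P5] Q2=[]
t=20-22: P3@Q0 runs 2, rem=0, completes. Q0=[] Q1=[P1,P2,P4,P5] Q2=[]
t=22-27: P1@Q1 runs 5, rem=8, quantum used, demote→Q2. Q0=[] Q1=[P2,P4,P5] Q2=[P1]
t=27-32: P2@Q1 runs 5, rem=1, quantum used, demote→Q2. Q0=[] Q1=[P4,P5] Q2=[P1,P2]
t=32-35: P4@Q1 runs 3, rem=0, completes. Q0=[] Q1=[P5] Q2=[P1,P2]
t=35-40: P5@Q1 runs 5, rem=4, quantum used, demote→Q2. Q0=[] Q1=[] Q2=[P1,P2,P5]
t=40-48: P1@Q2 runs 8, rem=0, completes. Q0=[] Q1=[] Q2=[P2,P5]
t=48-49: P2@Q2 runs 1, rem=0, completes. Q0=[] Q1=[] Q2=[P5]
t=49-53: P5@Q2 runs 4, rem=0, completes. Q0=[] Q1=[] Q2=[]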